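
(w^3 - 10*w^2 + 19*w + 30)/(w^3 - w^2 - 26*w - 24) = (w - 5)/(w + 4)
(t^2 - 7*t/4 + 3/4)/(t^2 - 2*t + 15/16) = 4*(t - 1)/(4*t - 5)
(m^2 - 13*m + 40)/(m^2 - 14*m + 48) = (m - 5)/(m - 6)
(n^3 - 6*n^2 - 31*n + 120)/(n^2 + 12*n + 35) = (n^2 - 11*n + 24)/(n + 7)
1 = 1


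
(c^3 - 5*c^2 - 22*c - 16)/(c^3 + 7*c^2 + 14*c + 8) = (c - 8)/(c + 4)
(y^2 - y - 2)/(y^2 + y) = (y - 2)/y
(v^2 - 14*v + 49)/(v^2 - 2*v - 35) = (v - 7)/(v + 5)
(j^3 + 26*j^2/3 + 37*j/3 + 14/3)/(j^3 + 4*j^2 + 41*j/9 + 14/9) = 3*(j + 7)/(3*j + 7)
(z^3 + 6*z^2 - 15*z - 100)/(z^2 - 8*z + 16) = (z^2 + 10*z + 25)/(z - 4)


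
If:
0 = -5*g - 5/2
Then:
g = -1/2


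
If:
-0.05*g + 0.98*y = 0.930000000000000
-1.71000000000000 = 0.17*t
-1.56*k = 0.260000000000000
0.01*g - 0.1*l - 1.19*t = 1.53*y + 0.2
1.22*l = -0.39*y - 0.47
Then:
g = 156.36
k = -0.17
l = -3.24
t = -10.06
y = 8.93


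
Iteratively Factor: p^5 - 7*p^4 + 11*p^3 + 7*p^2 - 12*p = (p - 4)*(p^4 - 3*p^3 - p^2 + 3*p) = (p - 4)*(p + 1)*(p^3 - 4*p^2 + 3*p) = (p - 4)*(p - 1)*(p + 1)*(p^2 - 3*p) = (p - 4)*(p - 3)*(p - 1)*(p + 1)*(p)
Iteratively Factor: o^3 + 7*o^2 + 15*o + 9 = (o + 3)*(o^2 + 4*o + 3) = (o + 1)*(o + 3)*(o + 3)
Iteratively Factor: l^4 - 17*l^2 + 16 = (l + 1)*(l^3 - l^2 - 16*l + 16) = (l - 1)*(l + 1)*(l^2 - 16) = (l - 4)*(l - 1)*(l + 1)*(l + 4)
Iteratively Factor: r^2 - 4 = (r - 2)*(r + 2)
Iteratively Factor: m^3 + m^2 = (m)*(m^2 + m) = m*(m + 1)*(m)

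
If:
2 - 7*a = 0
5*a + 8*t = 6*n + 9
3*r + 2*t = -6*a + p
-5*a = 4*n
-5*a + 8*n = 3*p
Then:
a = 2/7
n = -5/14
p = -10/7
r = -3/2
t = 19/28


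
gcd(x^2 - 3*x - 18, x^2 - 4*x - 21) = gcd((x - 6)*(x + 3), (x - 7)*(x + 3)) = x + 3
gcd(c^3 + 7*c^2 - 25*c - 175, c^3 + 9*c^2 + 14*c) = c + 7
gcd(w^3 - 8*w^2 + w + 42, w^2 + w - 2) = w + 2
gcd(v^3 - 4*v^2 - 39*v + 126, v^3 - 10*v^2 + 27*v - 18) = v - 3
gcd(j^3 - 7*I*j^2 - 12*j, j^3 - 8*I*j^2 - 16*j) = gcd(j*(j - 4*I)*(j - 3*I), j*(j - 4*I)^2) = j^2 - 4*I*j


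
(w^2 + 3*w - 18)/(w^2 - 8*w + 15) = (w + 6)/(w - 5)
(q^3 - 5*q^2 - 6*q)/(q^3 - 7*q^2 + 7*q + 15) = q*(q - 6)/(q^2 - 8*q + 15)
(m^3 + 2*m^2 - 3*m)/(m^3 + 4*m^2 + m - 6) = m/(m + 2)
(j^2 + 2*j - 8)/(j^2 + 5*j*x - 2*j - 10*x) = (j + 4)/(j + 5*x)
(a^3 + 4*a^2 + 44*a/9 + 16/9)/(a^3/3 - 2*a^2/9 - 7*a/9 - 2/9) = (9*a^3 + 36*a^2 + 44*a + 16)/(3*a^3 - 2*a^2 - 7*a - 2)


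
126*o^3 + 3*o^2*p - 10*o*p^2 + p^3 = (-7*o + p)*(-6*o + p)*(3*o + p)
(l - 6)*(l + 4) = l^2 - 2*l - 24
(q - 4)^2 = q^2 - 8*q + 16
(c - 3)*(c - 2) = c^2 - 5*c + 6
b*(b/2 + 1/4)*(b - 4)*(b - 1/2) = b^4/2 - 2*b^3 - b^2/8 + b/2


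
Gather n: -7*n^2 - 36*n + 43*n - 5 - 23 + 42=-7*n^2 + 7*n + 14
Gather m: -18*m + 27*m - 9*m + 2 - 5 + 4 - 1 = 0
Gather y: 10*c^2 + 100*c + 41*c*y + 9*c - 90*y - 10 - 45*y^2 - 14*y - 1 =10*c^2 + 109*c - 45*y^2 + y*(41*c - 104) - 11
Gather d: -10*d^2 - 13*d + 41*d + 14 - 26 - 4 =-10*d^2 + 28*d - 16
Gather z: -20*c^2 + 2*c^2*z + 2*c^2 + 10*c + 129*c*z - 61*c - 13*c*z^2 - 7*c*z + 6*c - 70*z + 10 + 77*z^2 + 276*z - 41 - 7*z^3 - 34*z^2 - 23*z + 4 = -18*c^2 - 45*c - 7*z^3 + z^2*(43 - 13*c) + z*(2*c^2 + 122*c + 183) - 27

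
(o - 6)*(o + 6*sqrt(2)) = o^2 - 6*o + 6*sqrt(2)*o - 36*sqrt(2)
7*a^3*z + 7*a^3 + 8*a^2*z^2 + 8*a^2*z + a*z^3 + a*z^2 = (a + z)*(7*a + z)*(a*z + a)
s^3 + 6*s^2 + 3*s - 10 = (s - 1)*(s + 2)*(s + 5)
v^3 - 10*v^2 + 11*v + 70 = (v - 7)*(v - 5)*(v + 2)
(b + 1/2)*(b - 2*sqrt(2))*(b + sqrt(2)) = b^3 - sqrt(2)*b^2 + b^2/2 - 4*b - sqrt(2)*b/2 - 2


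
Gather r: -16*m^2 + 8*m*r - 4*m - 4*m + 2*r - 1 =-16*m^2 - 8*m + r*(8*m + 2) - 1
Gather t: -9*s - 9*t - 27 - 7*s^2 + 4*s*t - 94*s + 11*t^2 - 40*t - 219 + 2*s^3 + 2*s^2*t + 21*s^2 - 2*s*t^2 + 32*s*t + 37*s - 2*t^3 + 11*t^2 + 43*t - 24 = 2*s^3 + 14*s^2 - 66*s - 2*t^3 + t^2*(22 - 2*s) + t*(2*s^2 + 36*s - 6) - 270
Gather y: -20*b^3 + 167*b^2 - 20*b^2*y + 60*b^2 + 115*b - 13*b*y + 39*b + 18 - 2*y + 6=-20*b^3 + 227*b^2 + 154*b + y*(-20*b^2 - 13*b - 2) + 24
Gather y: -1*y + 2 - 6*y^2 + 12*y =-6*y^2 + 11*y + 2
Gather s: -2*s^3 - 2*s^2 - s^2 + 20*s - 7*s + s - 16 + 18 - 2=-2*s^3 - 3*s^2 + 14*s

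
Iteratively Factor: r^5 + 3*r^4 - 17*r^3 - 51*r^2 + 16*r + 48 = (r + 4)*(r^4 - r^3 - 13*r^2 + r + 12) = (r + 1)*(r + 4)*(r^3 - 2*r^2 - 11*r + 12) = (r + 1)*(r + 3)*(r + 4)*(r^2 - 5*r + 4) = (r - 1)*(r + 1)*(r + 3)*(r + 4)*(r - 4)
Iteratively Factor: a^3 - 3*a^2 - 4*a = (a)*(a^2 - 3*a - 4) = a*(a + 1)*(a - 4)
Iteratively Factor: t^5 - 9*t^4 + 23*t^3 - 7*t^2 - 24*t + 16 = (t - 4)*(t^4 - 5*t^3 + 3*t^2 + 5*t - 4) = (t - 4)*(t + 1)*(t^3 - 6*t^2 + 9*t - 4) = (t - 4)*(t - 1)*(t + 1)*(t^2 - 5*t + 4) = (t - 4)^2*(t - 1)*(t + 1)*(t - 1)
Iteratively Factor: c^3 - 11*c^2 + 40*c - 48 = (c - 4)*(c^2 - 7*c + 12) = (c - 4)*(c - 3)*(c - 4)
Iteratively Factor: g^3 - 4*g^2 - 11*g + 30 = (g - 2)*(g^2 - 2*g - 15) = (g - 2)*(g + 3)*(g - 5)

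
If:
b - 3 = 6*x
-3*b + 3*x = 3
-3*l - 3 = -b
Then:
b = -9/5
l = -8/5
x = -4/5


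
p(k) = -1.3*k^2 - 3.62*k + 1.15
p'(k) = -2.6*k - 3.62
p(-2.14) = 2.94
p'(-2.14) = 1.94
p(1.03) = -3.96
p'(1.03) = -6.30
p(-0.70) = 3.05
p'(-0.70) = -1.80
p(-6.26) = -27.13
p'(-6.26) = 12.66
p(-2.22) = 2.78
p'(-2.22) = 2.15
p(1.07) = -4.21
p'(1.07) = -6.40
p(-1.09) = 3.55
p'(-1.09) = -0.79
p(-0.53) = 2.70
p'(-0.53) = -2.24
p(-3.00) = 0.31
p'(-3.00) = 4.18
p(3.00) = -21.41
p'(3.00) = -11.42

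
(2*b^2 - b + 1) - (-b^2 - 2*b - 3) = 3*b^2 + b + 4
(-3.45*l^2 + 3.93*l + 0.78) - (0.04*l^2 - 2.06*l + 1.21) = -3.49*l^2 + 5.99*l - 0.43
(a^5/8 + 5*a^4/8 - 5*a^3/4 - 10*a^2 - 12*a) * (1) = a^5/8 + 5*a^4/8 - 5*a^3/4 - 10*a^2 - 12*a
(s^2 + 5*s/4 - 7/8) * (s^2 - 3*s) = s^4 - 7*s^3/4 - 37*s^2/8 + 21*s/8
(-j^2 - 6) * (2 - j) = j^3 - 2*j^2 + 6*j - 12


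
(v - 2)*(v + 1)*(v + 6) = v^3 + 5*v^2 - 8*v - 12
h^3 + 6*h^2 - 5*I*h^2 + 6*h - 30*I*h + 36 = (h + 6)*(h - 6*I)*(h + I)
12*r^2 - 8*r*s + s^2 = (-6*r + s)*(-2*r + s)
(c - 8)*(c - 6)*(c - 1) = c^3 - 15*c^2 + 62*c - 48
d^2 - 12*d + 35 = (d - 7)*(d - 5)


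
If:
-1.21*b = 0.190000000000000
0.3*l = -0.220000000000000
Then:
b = -0.16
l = -0.73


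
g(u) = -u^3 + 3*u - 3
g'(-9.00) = -240.00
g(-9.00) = 699.00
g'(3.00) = -24.00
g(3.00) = -21.00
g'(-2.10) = -10.23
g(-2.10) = -0.04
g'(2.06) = -9.73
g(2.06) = -5.56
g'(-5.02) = -72.60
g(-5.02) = 108.45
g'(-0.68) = 1.61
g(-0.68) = -4.73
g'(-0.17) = 2.91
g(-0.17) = -3.51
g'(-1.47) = -3.48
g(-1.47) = -4.23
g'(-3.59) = -35.66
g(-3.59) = 32.50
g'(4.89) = -68.74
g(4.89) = -105.26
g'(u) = 3 - 3*u^2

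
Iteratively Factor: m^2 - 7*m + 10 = (m - 2)*(m - 5)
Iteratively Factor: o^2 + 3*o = (o)*(o + 3)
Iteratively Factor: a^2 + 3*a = (a)*(a + 3)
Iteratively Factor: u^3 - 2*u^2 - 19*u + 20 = (u + 4)*(u^2 - 6*u + 5) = (u - 5)*(u + 4)*(u - 1)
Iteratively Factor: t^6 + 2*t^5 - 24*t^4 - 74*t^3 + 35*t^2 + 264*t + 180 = (t + 3)*(t^5 - t^4 - 21*t^3 - 11*t^2 + 68*t + 60) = (t + 3)^2*(t^4 - 4*t^3 - 9*t^2 + 16*t + 20) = (t - 5)*(t + 3)^2*(t^3 + t^2 - 4*t - 4) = (t - 5)*(t + 2)*(t + 3)^2*(t^2 - t - 2) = (t - 5)*(t + 1)*(t + 2)*(t + 3)^2*(t - 2)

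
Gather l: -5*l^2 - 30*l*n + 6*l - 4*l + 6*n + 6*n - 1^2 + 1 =-5*l^2 + l*(2 - 30*n) + 12*n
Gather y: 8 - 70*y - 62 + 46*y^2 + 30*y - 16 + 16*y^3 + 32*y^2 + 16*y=16*y^3 + 78*y^2 - 24*y - 70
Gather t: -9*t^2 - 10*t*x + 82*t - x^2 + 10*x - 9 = -9*t^2 + t*(82 - 10*x) - x^2 + 10*x - 9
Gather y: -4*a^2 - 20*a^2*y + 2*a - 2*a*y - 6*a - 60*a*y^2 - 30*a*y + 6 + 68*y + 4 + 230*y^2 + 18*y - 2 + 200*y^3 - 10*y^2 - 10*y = -4*a^2 - 4*a + 200*y^3 + y^2*(220 - 60*a) + y*(-20*a^2 - 32*a + 76) + 8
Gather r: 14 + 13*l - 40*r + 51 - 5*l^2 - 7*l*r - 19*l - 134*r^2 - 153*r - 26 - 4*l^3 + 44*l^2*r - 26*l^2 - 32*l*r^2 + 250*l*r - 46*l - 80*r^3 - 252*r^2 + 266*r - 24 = -4*l^3 - 31*l^2 - 52*l - 80*r^3 + r^2*(-32*l - 386) + r*(44*l^2 + 243*l + 73) + 15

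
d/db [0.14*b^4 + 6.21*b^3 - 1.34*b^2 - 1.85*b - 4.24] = 0.56*b^3 + 18.63*b^2 - 2.68*b - 1.85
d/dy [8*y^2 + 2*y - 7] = 16*y + 2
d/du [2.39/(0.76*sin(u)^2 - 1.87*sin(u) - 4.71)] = (4.4693 - 3.6328*sin(u))*cos(u)/(-0.76*sin(u)^2 + 1.87*sin(u) + 4.71)^2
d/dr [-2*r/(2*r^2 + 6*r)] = (r + 3)^(-2)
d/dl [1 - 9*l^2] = -18*l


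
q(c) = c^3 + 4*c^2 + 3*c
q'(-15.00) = 558.00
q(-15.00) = -2520.00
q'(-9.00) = 174.00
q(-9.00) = -432.00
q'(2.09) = 32.82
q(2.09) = 32.87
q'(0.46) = 7.31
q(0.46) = 2.32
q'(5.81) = 150.75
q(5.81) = 348.58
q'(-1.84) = -1.56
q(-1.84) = 1.79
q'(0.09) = 3.74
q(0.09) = 0.30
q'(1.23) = 17.38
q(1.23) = 11.60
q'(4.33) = 93.89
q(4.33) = 169.17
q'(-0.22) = 1.39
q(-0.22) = -0.48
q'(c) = 3*c^2 + 8*c + 3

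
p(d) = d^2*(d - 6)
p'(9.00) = 135.00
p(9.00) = 243.00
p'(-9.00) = 351.00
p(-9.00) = -1215.00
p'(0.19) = -2.17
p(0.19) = -0.21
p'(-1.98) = 35.52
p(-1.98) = -31.28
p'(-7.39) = 252.52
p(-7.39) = -731.26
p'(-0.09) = 1.10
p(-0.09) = -0.05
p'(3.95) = -0.59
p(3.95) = -31.99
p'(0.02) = -0.24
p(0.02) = -0.00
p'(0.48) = -5.07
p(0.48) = -1.27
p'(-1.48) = 24.33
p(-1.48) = -16.38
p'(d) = d^2 + 2*d*(d - 6)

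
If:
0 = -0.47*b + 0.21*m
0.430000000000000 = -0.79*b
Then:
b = -0.54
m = -1.22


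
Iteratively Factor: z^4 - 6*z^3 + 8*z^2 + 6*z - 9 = (z - 3)*(z^3 - 3*z^2 - z + 3) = (z - 3)*(z - 1)*(z^2 - 2*z - 3) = (z - 3)^2*(z - 1)*(z + 1)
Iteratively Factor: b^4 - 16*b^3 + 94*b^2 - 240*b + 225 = (b - 3)*(b^3 - 13*b^2 + 55*b - 75) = (b - 5)*(b - 3)*(b^2 - 8*b + 15) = (b - 5)^2*(b - 3)*(b - 3)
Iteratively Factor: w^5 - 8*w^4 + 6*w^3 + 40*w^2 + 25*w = (w + 1)*(w^4 - 9*w^3 + 15*w^2 + 25*w) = (w + 1)^2*(w^3 - 10*w^2 + 25*w) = w*(w + 1)^2*(w^2 - 10*w + 25) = w*(w - 5)*(w + 1)^2*(w - 5)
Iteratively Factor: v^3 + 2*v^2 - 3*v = (v)*(v^2 + 2*v - 3) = v*(v - 1)*(v + 3)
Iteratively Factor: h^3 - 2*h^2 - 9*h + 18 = (h + 3)*(h^2 - 5*h + 6) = (h - 3)*(h + 3)*(h - 2)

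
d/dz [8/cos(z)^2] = 16*sin(z)/cos(z)^3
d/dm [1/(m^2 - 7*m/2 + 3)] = 2*(7 - 4*m)/(2*m^2 - 7*m + 6)^2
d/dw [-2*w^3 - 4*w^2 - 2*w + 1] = -6*w^2 - 8*w - 2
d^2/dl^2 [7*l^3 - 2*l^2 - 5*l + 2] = 42*l - 4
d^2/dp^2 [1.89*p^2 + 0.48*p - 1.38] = 3.78000000000000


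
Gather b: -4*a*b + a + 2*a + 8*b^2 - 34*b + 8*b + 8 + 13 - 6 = 3*a + 8*b^2 + b*(-4*a - 26) + 15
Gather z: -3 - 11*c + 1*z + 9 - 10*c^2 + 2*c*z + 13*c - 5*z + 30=-10*c^2 + 2*c + z*(2*c - 4) + 36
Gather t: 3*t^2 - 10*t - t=3*t^2 - 11*t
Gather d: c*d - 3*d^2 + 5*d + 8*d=-3*d^2 + d*(c + 13)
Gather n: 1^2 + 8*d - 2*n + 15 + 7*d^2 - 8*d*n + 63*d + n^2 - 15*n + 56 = 7*d^2 + 71*d + n^2 + n*(-8*d - 17) + 72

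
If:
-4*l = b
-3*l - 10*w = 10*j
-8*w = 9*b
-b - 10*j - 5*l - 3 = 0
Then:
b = -12/47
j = -72/235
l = 3/47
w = 27/94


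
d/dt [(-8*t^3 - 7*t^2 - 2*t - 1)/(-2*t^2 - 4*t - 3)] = 2*(8*t^4 + 32*t^3 + 48*t^2 + 19*t + 1)/(4*t^4 + 16*t^3 + 28*t^2 + 24*t + 9)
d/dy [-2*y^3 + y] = 1 - 6*y^2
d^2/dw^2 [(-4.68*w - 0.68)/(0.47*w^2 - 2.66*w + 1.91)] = (-(0.94*w - 2.66)*(1.88*w - 5.32)*(4.68*w + 0.68) + (13.1976*w - 24.2584)*(0.47*w^2 - 2.66*w + 1.91))/(0.47*w^2 - 2.66*w + 1.91)^3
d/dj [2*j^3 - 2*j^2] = 2*j*(3*j - 2)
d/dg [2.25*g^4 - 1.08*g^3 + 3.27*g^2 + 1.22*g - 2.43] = 9.0*g^3 - 3.24*g^2 + 6.54*g + 1.22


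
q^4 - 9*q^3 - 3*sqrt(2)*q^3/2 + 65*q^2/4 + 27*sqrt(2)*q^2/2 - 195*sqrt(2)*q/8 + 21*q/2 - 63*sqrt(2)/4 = (q - 6)*(q - 7/2)*(q + 1/2)*(q - 3*sqrt(2)/2)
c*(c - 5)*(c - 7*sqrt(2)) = c^3 - 7*sqrt(2)*c^2 - 5*c^2 + 35*sqrt(2)*c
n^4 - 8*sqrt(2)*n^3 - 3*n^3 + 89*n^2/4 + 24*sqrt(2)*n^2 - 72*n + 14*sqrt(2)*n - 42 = (n - 7/2)*(n + 1/2)*(n - 6*sqrt(2))*(n - 2*sqrt(2))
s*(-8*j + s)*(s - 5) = -8*j*s^2 + 40*j*s + s^3 - 5*s^2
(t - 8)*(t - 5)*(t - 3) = t^3 - 16*t^2 + 79*t - 120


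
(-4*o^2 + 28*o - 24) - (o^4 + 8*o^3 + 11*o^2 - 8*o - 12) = -o^4 - 8*o^3 - 15*o^2 + 36*o - 12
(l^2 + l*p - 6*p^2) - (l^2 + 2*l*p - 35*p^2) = -l*p + 29*p^2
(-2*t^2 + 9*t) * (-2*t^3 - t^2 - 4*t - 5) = 4*t^5 - 16*t^4 - t^3 - 26*t^2 - 45*t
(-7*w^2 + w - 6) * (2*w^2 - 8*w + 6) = -14*w^4 + 58*w^3 - 62*w^2 + 54*w - 36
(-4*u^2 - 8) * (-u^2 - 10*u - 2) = 4*u^4 + 40*u^3 + 16*u^2 + 80*u + 16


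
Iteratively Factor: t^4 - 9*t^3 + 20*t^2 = (t)*(t^3 - 9*t^2 + 20*t) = t*(t - 5)*(t^2 - 4*t) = t*(t - 5)*(t - 4)*(t)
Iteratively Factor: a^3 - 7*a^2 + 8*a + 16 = (a + 1)*(a^2 - 8*a + 16) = (a - 4)*(a + 1)*(a - 4)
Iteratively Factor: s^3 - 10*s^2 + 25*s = (s)*(s^2 - 10*s + 25) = s*(s - 5)*(s - 5)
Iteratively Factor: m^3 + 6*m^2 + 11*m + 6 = (m + 3)*(m^2 + 3*m + 2) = (m + 2)*(m + 3)*(m + 1)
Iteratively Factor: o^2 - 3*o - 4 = (o + 1)*(o - 4)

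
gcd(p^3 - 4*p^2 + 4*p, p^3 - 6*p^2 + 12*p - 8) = p^2 - 4*p + 4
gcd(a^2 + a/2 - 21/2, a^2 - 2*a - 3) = a - 3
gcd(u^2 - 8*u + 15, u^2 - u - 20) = u - 5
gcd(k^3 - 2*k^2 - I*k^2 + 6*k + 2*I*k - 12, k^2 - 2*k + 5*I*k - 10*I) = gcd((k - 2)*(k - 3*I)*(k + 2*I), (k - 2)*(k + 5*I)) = k - 2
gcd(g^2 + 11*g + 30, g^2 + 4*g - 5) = g + 5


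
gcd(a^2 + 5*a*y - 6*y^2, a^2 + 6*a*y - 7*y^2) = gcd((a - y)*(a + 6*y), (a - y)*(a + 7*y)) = -a + y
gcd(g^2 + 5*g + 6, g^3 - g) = 1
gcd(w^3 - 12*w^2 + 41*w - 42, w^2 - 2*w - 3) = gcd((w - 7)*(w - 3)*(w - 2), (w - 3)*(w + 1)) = w - 3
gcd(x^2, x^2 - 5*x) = x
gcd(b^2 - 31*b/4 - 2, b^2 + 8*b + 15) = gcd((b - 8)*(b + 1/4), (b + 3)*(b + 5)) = 1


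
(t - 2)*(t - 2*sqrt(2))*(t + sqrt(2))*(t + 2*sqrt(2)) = t^4 - 2*t^3 + sqrt(2)*t^3 - 8*t^2 - 2*sqrt(2)*t^2 - 8*sqrt(2)*t + 16*t + 16*sqrt(2)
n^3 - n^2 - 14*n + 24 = (n - 3)*(n - 2)*(n + 4)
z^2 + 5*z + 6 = (z + 2)*(z + 3)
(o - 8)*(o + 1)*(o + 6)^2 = o^4 + 5*o^3 - 56*o^2 - 348*o - 288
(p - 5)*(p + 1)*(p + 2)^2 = p^4 - 17*p^2 - 36*p - 20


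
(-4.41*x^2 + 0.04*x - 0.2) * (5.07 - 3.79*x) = 16.7139*x^3 - 22.5103*x^2 + 0.9608*x - 1.014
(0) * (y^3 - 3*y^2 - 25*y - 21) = 0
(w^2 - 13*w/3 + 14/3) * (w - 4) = w^3 - 25*w^2/3 + 22*w - 56/3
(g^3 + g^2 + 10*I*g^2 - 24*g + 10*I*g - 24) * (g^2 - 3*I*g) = g^5 + g^4 + 7*I*g^4 + 6*g^3 + 7*I*g^3 + 6*g^2 + 72*I*g^2 + 72*I*g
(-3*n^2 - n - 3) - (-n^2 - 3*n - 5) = -2*n^2 + 2*n + 2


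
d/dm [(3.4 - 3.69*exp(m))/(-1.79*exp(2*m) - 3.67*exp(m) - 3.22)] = (-6.6051*exp(2*m) + 12.172*exp(m) + 24.3598)*exp(m)/(3.2041*exp(4*m) + 13.1386*exp(3*m) + 24.9965*exp(2*m) + 23.6348*exp(m) + 10.3684)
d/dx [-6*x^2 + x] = 1 - 12*x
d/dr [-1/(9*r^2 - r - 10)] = (18*r - 1)/(-9*r^2 + r + 10)^2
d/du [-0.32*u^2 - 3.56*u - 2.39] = -0.64*u - 3.56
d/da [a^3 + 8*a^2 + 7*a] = 3*a^2 + 16*a + 7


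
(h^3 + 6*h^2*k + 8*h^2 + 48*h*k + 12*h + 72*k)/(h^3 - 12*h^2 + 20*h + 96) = (h^2 + 6*h*k + 6*h + 36*k)/(h^2 - 14*h + 48)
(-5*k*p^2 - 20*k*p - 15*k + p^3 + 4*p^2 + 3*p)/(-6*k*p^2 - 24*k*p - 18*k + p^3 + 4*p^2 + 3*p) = (-5*k + p)/(-6*k + p)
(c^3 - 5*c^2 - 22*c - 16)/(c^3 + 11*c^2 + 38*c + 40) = (c^2 - 7*c - 8)/(c^2 + 9*c + 20)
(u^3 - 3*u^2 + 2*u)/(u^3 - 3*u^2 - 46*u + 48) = u*(u - 2)/(u^2 - 2*u - 48)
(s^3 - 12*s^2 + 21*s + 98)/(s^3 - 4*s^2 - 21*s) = (s^2 - 5*s - 14)/(s*(s + 3))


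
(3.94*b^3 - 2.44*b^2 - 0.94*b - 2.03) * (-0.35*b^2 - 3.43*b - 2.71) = -1.379*b^5 - 12.6602*b^4 - 1.9792*b^3 + 10.5471*b^2 + 9.5103*b + 5.5013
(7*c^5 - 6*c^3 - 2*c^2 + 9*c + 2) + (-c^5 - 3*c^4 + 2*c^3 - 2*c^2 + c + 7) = 6*c^5 - 3*c^4 - 4*c^3 - 4*c^2 + 10*c + 9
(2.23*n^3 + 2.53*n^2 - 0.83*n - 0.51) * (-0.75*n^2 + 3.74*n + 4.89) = -1.6725*n^5 + 6.4427*n^4 + 20.9894*n^3 + 9.65*n^2 - 5.9661*n - 2.4939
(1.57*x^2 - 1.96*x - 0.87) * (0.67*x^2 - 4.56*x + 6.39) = 1.0519*x^4 - 8.4724*x^3 + 18.387*x^2 - 8.5572*x - 5.5593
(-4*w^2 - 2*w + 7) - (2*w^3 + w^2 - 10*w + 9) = -2*w^3 - 5*w^2 + 8*w - 2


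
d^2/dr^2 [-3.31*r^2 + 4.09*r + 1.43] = -6.62000000000000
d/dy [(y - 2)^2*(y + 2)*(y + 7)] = 4*y^3 + 15*y^2 - 36*y - 20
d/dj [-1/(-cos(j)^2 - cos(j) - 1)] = (2*cos(j) + 1)*sin(j)/(cos(j)^2 + cos(j) + 1)^2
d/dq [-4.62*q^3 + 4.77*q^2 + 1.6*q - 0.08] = -13.86*q^2 + 9.54*q + 1.6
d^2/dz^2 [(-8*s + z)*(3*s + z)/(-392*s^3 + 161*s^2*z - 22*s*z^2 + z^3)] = 2*(23*s + z)/(2401*s^4 - 1372*s^3*z + 294*s^2*z^2 - 28*s*z^3 + z^4)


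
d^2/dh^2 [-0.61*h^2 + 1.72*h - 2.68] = -1.22000000000000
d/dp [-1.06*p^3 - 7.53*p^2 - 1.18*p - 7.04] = -3.18*p^2 - 15.06*p - 1.18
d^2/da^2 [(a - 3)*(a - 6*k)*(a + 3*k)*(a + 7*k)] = 12*a^2 + 24*a*k - 18*a - 78*k^2 - 24*k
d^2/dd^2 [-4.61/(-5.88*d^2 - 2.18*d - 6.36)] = (-318.775968*d^2 - 118.185648*d + 4.61*(11.76*d + 2.18)*(23.52*d + 4.36) - 344.798496)/(5.88*d^2 + 2.18*d + 6.36)^3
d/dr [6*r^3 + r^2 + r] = 18*r^2 + 2*r + 1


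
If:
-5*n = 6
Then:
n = -6/5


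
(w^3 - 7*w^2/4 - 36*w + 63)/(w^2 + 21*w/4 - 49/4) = (w^2 - 36)/(w + 7)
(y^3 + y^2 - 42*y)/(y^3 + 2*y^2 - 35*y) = (y - 6)/(y - 5)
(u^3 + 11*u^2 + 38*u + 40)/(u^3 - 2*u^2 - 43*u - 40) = (u^2 + 6*u + 8)/(u^2 - 7*u - 8)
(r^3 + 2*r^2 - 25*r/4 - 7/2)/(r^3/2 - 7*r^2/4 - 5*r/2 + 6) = (4*r^3 + 8*r^2 - 25*r - 14)/(2*r^3 - 7*r^2 - 10*r + 24)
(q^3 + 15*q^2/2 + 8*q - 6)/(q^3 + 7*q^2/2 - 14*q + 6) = (q + 2)/(q - 2)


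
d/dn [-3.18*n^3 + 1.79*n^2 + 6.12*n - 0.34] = -9.54*n^2 + 3.58*n + 6.12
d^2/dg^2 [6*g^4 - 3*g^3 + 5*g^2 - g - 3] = 72*g^2 - 18*g + 10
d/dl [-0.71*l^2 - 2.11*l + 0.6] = -1.42*l - 2.11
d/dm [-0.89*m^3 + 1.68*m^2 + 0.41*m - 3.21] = -2.67*m^2 + 3.36*m + 0.41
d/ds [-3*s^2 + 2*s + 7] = 2 - 6*s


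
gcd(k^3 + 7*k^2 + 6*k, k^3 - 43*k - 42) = k^2 + 7*k + 6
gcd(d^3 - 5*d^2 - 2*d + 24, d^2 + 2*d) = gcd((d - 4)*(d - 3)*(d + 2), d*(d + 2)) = d + 2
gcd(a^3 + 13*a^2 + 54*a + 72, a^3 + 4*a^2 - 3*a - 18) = a + 3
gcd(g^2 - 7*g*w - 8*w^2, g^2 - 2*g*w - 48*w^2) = -g + 8*w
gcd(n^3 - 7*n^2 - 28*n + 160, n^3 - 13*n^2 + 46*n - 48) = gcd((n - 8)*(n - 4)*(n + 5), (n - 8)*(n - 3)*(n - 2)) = n - 8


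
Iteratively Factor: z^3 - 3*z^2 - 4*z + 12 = (z - 3)*(z^2 - 4) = (z - 3)*(z + 2)*(z - 2)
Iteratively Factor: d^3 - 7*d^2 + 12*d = (d - 3)*(d^2 - 4*d) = d*(d - 3)*(d - 4)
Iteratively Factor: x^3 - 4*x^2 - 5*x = (x - 5)*(x^2 + x) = x*(x - 5)*(x + 1)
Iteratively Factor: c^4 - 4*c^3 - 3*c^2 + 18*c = (c)*(c^3 - 4*c^2 - 3*c + 18) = c*(c - 3)*(c^2 - c - 6) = c*(c - 3)*(c + 2)*(c - 3)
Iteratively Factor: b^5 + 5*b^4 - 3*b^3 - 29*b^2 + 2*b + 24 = (b + 3)*(b^4 + 2*b^3 - 9*b^2 - 2*b + 8) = (b + 3)*(b + 4)*(b^3 - 2*b^2 - b + 2) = (b - 1)*(b + 3)*(b + 4)*(b^2 - b - 2) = (b - 1)*(b + 1)*(b + 3)*(b + 4)*(b - 2)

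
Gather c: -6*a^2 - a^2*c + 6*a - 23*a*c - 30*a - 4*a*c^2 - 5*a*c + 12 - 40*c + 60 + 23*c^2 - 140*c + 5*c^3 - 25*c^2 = -6*a^2 - 24*a + 5*c^3 + c^2*(-4*a - 2) + c*(-a^2 - 28*a - 180) + 72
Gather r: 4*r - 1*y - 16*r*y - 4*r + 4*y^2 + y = -16*r*y + 4*y^2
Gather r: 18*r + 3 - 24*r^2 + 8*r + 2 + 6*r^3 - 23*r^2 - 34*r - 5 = 6*r^3 - 47*r^2 - 8*r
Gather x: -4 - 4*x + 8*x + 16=4*x + 12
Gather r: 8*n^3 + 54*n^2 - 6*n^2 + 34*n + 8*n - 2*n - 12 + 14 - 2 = 8*n^3 + 48*n^2 + 40*n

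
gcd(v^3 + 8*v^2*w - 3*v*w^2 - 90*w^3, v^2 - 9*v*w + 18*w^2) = v - 3*w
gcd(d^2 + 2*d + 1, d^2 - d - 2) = d + 1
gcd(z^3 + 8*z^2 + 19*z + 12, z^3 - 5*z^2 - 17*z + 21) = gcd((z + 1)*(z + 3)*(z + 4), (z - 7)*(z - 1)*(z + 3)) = z + 3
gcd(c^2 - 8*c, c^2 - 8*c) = c^2 - 8*c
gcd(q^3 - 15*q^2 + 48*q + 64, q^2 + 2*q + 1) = q + 1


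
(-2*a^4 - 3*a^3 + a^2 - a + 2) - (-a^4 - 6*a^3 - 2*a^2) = -a^4 + 3*a^3 + 3*a^2 - a + 2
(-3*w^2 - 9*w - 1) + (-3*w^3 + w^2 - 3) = -3*w^3 - 2*w^2 - 9*w - 4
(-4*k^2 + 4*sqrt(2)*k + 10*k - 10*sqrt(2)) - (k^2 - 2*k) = -5*k^2 + 4*sqrt(2)*k + 12*k - 10*sqrt(2)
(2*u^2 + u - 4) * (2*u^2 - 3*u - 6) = 4*u^4 - 4*u^3 - 23*u^2 + 6*u + 24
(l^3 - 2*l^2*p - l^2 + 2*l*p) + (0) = l^3 - 2*l^2*p - l^2 + 2*l*p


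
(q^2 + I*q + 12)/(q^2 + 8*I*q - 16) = (q - 3*I)/(q + 4*I)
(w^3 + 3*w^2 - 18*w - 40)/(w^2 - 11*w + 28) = (w^2 + 7*w + 10)/(w - 7)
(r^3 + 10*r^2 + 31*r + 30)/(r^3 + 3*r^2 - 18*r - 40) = (r + 3)/(r - 4)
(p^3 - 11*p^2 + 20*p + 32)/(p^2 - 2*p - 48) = (p^2 - 3*p - 4)/(p + 6)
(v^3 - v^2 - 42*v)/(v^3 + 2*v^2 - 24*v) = (v - 7)/(v - 4)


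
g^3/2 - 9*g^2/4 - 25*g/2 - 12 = (g/2 + 1)*(g - 8)*(g + 3/2)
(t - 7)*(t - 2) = t^2 - 9*t + 14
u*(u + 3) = u^2 + 3*u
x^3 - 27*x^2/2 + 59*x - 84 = (x - 6)*(x - 4)*(x - 7/2)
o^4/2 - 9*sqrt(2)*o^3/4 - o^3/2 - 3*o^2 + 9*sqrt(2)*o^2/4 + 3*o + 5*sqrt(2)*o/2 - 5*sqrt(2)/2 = (o/2 + sqrt(2)/2)*(o - 1)*(o - 5*sqrt(2))*(o - sqrt(2)/2)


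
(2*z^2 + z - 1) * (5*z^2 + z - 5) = 10*z^4 + 7*z^3 - 14*z^2 - 6*z + 5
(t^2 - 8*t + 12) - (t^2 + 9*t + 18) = -17*t - 6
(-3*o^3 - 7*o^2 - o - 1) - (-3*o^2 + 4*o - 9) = -3*o^3 - 4*o^2 - 5*o + 8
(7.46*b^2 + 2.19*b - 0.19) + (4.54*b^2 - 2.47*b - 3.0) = 12.0*b^2 - 0.28*b - 3.19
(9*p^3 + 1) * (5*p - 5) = 45*p^4 - 45*p^3 + 5*p - 5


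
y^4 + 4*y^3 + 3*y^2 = y^2*(y + 1)*(y + 3)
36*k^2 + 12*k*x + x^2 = (6*k + x)^2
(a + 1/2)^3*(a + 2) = a^4 + 7*a^3/2 + 15*a^2/4 + 13*a/8 + 1/4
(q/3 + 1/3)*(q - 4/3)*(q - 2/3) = q^3/3 - q^2/3 - 10*q/27 + 8/27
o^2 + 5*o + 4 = (o + 1)*(o + 4)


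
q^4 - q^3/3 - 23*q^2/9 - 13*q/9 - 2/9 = (q - 2)*(q + 1/3)^2*(q + 1)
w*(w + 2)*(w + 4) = w^3 + 6*w^2 + 8*w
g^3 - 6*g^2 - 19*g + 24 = (g - 8)*(g - 1)*(g + 3)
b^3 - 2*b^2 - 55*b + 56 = (b - 8)*(b - 1)*(b + 7)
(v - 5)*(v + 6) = v^2 + v - 30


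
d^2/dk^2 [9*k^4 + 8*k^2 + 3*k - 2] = 108*k^2 + 16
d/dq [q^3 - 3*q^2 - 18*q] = 3*q^2 - 6*q - 18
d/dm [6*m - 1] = 6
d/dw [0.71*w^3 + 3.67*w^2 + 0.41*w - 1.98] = 2.13*w^2 + 7.34*w + 0.41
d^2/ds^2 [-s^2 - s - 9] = -2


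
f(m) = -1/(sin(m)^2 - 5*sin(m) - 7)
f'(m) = -(-2*sin(m)*cos(m) + 5*cos(m))/(sin(m)^2 - 5*sin(m) - 7)^2 = (2*sin(m) - 5)*cos(m)/(5*sin(m) + cos(m)^2 + 6)^2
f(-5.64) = 0.10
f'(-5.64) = -0.03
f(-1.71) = 0.94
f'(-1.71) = 0.85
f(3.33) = 0.17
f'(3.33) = 0.15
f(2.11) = 0.09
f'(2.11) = 0.02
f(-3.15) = 0.14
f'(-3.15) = 0.10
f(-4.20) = 0.09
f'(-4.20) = 0.01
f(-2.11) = 0.51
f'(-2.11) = 0.89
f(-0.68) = 0.29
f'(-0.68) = -0.41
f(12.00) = 0.25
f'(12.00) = -0.32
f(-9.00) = 0.21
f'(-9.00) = 0.23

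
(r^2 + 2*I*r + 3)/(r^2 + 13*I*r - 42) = (r^2 + 2*I*r + 3)/(r^2 + 13*I*r - 42)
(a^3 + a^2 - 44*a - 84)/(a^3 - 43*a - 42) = (a + 2)/(a + 1)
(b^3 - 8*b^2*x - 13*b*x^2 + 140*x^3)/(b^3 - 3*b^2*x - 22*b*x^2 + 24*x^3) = (b^2 - 12*b*x + 35*x^2)/(b^2 - 7*b*x + 6*x^2)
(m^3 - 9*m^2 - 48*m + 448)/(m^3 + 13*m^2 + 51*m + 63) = (m^2 - 16*m + 64)/(m^2 + 6*m + 9)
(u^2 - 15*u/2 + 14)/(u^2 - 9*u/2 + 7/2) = (u - 4)/(u - 1)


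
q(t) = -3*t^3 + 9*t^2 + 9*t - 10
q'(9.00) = -558.00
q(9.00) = -1387.00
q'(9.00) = -558.00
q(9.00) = -1387.00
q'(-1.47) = -36.91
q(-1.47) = 5.75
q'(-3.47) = -161.83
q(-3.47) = 192.48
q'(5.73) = -183.36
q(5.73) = -227.33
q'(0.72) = 17.29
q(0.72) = 0.03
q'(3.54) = -40.06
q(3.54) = 1.56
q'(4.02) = -64.08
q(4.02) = -23.27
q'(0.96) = 17.99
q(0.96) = 4.28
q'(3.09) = -21.31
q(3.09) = 15.23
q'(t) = -9*t^2 + 18*t + 9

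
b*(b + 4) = b^2 + 4*b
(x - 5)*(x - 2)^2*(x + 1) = x^4 - 8*x^3 + 15*x^2 + 4*x - 20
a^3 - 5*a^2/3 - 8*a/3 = a*(a - 8/3)*(a + 1)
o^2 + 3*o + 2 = (o + 1)*(o + 2)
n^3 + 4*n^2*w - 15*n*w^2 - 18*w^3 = (n - 3*w)*(n + w)*(n + 6*w)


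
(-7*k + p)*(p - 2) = -7*k*p + 14*k + p^2 - 2*p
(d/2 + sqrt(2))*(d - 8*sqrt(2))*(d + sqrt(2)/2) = d^3/2 - 11*sqrt(2)*d^2/4 - 19*d - 8*sqrt(2)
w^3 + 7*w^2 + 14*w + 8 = (w + 1)*(w + 2)*(w + 4)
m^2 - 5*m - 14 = (m - 7)*(m + 2)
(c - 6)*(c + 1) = c^2 - 5*c - 6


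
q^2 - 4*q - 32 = (q - 8)*(q + 4)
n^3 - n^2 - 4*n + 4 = (n - 2)*(n - 1)*(n + 2)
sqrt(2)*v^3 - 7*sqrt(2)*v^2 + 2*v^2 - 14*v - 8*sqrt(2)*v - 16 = (v - 8)*(v + sqrt(2))*(sqrt(2)*v + sqrt(2))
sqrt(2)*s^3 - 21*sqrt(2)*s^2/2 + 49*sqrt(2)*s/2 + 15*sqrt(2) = (s - 6)*(s - 5)*(sqrt(2)*s + sqrt(2)/2)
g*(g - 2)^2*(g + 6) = g^4 + 2*g^3 - 20*g^2 + 24*g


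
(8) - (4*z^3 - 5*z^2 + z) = -4*z^3 + 5*z^2 - z + 8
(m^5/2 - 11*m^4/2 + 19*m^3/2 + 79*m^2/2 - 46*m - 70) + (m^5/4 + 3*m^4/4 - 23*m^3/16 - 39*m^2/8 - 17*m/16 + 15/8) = 3*m^5/4 - 19*m^4/4 + 129*m^3/16 + 277*m^2/8 - 753*m/16 - 545/8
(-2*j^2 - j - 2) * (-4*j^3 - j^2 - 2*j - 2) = 8*j^5 + 6*j^4 + 13*j^3 + 8*j^2 + 6*j + 4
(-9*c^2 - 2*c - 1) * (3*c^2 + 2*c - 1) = -27*c^4 - 24*c^3 + 2*c^2 + 1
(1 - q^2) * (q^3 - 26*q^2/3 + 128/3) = -q^5 + 26*q^4/3 + q^3 - 154*q^2/3 + 128/3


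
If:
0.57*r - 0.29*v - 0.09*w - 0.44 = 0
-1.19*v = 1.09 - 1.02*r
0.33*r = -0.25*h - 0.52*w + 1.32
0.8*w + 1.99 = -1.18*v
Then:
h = 7.86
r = 0.17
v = -0.77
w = -1.35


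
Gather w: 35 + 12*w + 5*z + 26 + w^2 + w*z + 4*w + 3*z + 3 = w^2 + w*(z + 16) + 8*z + 64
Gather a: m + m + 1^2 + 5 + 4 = 2*m + 10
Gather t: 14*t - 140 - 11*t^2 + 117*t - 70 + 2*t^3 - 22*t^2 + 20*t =2*t^3 - 33*t^2 + 151*t - 210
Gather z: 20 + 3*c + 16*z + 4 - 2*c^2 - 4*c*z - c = -2*c^2 + 2*c + z*(16 - 4*c) + 24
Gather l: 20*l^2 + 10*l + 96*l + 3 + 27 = 20*l^2 + 106*l + 30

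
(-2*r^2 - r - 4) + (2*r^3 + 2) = 2*r^3 - 2*r^2 - r - 2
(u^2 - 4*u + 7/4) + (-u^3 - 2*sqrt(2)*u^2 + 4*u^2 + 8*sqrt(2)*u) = -u^3 - 2*sqrt(2)*u^2 + 5*u^2 - 4*u + 8*sqrt(2)*u + 7/4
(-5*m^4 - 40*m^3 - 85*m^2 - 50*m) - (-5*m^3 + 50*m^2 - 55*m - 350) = -5*m^4 - 35*m^3 - 135*m^2 + 5*m + 350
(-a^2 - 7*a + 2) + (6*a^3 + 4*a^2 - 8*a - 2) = 6*a^3 + 3*a^2 - 15*a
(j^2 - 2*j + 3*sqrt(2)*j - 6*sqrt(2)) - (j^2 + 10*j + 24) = -12*j + 3*sqrt(2)*j - 24 - 6*sqrt(2)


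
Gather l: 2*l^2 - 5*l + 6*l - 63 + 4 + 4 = 2*l^2 + l - 55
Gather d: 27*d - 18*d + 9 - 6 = 9*d + 3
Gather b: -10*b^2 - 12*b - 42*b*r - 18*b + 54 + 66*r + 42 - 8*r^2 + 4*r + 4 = -10*b^2 + b*(-42*r - 30) - 8*r^2 + 70*r + 100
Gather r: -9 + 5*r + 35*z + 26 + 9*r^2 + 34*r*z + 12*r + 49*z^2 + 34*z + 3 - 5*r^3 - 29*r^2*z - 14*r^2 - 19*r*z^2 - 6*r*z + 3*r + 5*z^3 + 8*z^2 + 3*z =-5*r^3 + r^2*(-29*z - 5) + r*(-19*z^2 + 28*z + 20) + 5*z^3 + 57*z^2 + 72*z + 20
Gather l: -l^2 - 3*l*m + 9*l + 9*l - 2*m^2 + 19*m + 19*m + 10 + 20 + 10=-l^2 + l*(18 - 3*m) - 2*m^2 + 38*m + 40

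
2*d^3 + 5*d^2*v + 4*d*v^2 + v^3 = (d + v)^2*(2*d + v)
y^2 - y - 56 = (y - 8)*(y + 7)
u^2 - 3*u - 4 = (u - 4)*(u + 1)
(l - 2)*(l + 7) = l^2 + 5*l - 14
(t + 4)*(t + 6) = t^2 + 10*t + 24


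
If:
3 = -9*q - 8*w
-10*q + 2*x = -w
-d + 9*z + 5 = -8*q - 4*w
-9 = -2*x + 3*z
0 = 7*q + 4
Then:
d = -2433/56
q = -4/7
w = 15/56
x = -335/112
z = -839/168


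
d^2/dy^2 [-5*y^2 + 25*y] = -10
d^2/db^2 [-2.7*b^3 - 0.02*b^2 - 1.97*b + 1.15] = -16.2*b - 0.04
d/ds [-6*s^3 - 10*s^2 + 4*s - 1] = -18*s^2 - 20*s + 4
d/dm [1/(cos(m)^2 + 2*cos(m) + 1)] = 2*sin(m)/(cos(m) + 1)^3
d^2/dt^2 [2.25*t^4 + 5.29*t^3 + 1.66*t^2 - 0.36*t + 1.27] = 27.0*t^2 + 31.74*t + 3.32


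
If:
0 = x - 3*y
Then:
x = 3*y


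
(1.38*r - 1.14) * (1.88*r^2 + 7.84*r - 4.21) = 2.5944*r^3 + 8.676*r^2 - 14.7474*r + 4.7994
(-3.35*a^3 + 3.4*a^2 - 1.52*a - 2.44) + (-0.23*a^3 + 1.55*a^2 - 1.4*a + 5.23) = -3.58*a^3 + 4.95*a^2 - 2.92*a + 2.79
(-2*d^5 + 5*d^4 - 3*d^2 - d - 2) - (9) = -2*d^5 + 5*d^4 - 3*d^2 - d - 11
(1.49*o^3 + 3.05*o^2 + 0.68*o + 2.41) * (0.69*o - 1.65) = 1.0281*o^4 - 0.354*o^3 - 4.5633*o^2 + 0.5409*o - 3.9765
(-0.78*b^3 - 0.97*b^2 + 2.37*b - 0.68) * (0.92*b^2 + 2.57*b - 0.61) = -0.7176*b^5 - 2.897*b^4 + 0.1633*b^3 + 6.057*b^2 - 3.1933*b + 0.4148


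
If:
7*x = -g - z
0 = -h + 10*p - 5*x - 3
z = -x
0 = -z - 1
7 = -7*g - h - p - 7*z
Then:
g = -6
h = 412/11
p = 50/11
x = 1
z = -1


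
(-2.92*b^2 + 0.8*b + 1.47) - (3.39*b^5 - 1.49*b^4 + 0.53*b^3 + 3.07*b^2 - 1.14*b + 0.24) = -3.39*b^5 + 1.49*b^4 - 0.53*b^3 - 5.99*b^2 + 1.94*b + 1.23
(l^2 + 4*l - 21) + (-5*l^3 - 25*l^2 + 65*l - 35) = -5*l^3 - 24*l^2 + 69*l - 56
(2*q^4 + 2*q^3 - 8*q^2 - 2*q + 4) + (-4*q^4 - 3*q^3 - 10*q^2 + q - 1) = -2*q^4 - q^3 - 18*q^2 - q + 3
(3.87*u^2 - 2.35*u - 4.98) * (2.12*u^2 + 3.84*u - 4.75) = 8.2044*u^4 + 9.8788*u^3 - 37.9641*u^2 - 7.9607*u + 23.655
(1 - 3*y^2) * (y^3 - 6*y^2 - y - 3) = -3*y^5 + 18*y^4 + 4*y^3 + 3*y^2 - y - 3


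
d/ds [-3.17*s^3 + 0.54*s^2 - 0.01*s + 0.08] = -9.51*s^2 + 1.08*s - 0.01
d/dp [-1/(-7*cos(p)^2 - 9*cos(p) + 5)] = (14*cos(p) + 9)*sin(p)/(7*cos(p)^2 + 9*cos(p) - 5)^2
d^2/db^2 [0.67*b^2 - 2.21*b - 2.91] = 1.34000000000000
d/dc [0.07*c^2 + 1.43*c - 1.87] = 0.14*c + 1.43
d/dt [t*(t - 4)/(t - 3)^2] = 2*(6 - t)/(t^3 - 9*t^2 + 27*t - 27)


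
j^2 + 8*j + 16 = (j + 4)^2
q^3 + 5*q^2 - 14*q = q*(q - 2)*(q + 7)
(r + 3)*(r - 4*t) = r^2 - 4*r*t + 3*r - 12*t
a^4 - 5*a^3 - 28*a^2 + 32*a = a*(a - 8)*(a - 1)*(a + 4)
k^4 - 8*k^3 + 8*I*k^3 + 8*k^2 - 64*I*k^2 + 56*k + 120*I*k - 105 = (k - 5)*(k - 3)*(k + I)*(k + 7*I)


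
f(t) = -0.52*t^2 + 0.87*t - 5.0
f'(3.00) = -2.25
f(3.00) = -7.07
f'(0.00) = 0.87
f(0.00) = -5.00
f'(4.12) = -3.41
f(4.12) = -10.24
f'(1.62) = -0.81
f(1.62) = -4.96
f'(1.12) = -0.29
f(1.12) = -4.68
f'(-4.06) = 5.09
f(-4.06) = -17.10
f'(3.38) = -2.65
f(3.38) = -8.00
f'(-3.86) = 4.88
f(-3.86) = -16.11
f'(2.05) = -1.26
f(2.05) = -5.40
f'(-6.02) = 7.13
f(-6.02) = -29.08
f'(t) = 0.87 - 1.04*t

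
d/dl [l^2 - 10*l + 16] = 2*l - 10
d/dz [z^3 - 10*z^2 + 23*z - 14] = 3*z^2 - 20*z + 23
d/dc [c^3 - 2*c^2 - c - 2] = 3*c^2 - 4*c - 1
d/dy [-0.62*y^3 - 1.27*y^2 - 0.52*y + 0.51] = -1.86*y^2 - 2.54*y - 0.52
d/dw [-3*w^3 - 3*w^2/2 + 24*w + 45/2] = -9*w^2 - 3*w + 24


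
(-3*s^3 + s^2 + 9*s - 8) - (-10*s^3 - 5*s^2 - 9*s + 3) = 7*s^3 + 6*s^2 + 18*s - 11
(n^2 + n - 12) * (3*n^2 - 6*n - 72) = 3*n^4 - 3*n^3 - 114*n^2 + 864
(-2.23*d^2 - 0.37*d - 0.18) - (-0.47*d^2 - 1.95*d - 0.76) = -1.76*d^2 + 1.58*d + 0.58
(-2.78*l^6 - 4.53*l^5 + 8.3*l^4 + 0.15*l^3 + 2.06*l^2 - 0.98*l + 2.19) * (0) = 0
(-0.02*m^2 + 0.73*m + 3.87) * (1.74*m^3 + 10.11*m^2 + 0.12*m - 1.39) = -0.0348*m^5 + 1.068*m^4 + 14.1117*m^3 + 39.2411*m^2 - 0.5503*m - 5.3793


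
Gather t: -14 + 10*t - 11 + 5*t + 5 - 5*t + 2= 10*t - 18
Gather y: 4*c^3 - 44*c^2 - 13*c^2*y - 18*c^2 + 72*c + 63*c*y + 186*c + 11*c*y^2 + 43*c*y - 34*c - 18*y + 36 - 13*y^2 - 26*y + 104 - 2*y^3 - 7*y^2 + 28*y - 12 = 4*c^3 - 62*c^2 + 224*c - 2*y^3 + y^2*(11*c - 20) + y*(-13*c^2 + 106*c - 16) + 128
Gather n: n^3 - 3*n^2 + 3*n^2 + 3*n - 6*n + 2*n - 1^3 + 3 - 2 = n^3 - n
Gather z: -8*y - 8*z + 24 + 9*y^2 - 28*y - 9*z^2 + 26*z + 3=9*y^2 - 36*y - 9*z^2 + 18*z + 27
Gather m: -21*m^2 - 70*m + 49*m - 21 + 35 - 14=-21*m^2 - 21*m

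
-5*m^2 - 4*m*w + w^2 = (-5*m + w)*(m + w)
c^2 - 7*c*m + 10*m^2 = (c - 5*m)*(c - 2*m)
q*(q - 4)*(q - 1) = q^3 - 5*q^2 + 4*q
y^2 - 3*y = y*(y - 3)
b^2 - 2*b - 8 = (b - 4)*(b + 2)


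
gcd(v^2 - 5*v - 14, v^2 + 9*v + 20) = 1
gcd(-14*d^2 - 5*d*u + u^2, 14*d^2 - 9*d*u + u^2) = -7*d + u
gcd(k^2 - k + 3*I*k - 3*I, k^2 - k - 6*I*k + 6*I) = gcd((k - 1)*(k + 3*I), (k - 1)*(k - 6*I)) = k - 1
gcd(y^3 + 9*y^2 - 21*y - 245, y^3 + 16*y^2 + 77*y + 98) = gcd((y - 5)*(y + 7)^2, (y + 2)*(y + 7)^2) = y^2 + 14*y + 49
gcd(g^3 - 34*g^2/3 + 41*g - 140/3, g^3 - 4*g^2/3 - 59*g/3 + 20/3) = g - 5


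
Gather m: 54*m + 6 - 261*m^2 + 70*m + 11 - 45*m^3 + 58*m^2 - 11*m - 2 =-45*m^3 - 203*m^2 + 113*m + 15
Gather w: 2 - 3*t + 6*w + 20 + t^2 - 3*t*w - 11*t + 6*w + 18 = t^2 - 14*t + w*(12 - 3*t) + 40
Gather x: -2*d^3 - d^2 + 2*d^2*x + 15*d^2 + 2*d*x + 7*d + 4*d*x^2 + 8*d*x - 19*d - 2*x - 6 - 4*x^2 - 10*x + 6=-2*d^3 + 14*d^2 - 12*d + x^2*(4*d - 4) + x*(2*d^2 + 10*d - 12)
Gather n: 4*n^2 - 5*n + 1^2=4*n^2 - 5*n + 1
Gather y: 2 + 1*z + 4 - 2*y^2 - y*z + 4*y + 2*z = -2*y^2 + y*(4 - z) + 3*z + 6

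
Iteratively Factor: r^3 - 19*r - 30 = (r + 2)*(r^2 - 2*r - 15) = (r - 5)*(r + 2)*(r + 3)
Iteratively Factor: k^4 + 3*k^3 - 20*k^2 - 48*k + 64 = (k - 4)*(k^3 + 7*k^2 + 8*k - 16) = (k - 4)*(k + 4)*(k^2 + 3*k - 4) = (k - 4)*(k + 4)^2*(k - 1)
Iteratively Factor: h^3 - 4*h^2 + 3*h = (h)*(h^2 - 4*h + 3) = h*(h - 3)*(h - 1)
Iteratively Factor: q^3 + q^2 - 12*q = (q + 4)*(q^2 - 3*q) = q*(q + 4)*(q - 3)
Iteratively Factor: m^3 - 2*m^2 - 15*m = (m + 3)*(m^2 - 5*m) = m*(m + 3)*(m - 5)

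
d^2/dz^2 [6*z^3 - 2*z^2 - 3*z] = 36*z - 4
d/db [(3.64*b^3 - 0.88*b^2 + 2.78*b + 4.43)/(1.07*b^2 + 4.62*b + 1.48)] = (3.8948*b^4 + 33.6336*b^3 + 9.1214*b^2 - 12.085*b - 16.3522)/(1.1449*b^4 + 9.8868*b^3 + 24.5116*b^2 + 13.6752*b + 2.1904)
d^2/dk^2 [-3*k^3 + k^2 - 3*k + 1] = 2 - 18*k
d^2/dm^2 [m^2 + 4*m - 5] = 2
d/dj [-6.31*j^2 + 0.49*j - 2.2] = 0.49 - 12.62*j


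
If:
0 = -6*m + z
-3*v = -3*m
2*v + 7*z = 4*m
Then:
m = 0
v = 0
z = 0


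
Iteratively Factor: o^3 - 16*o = (o)*(o^2 - 16) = o*(o - 4)*(o + 4)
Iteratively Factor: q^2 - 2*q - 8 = (q - 4)*(q + 2)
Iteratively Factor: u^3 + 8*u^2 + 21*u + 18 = (u + 2)*(u^2 + 6*u + 9) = (u + 2)*(u + 3)*(u + 3)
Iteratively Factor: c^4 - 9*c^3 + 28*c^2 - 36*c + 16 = (c - 4)*(c^3 - 5*c^2 + 8*c - 4) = (c - 4)*(c - 1)*(c^2 - 4*c + 4) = (c - 4)*(c - 2)*(c - 1)*(c - 2)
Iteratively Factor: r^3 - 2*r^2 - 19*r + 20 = (r + 4)*(r^2 - 6*r + 5) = (r - 1)*(r + 4)*(r - 5)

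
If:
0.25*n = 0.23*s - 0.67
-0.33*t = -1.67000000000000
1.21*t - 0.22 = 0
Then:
No Solution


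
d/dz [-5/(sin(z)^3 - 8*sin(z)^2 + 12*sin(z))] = 5*(3*cos(z) - 16/tan(z) + 12*cos(z)/sin(z)^2)/((sin(z) - 6)^2*(sin(z) - 2)^2)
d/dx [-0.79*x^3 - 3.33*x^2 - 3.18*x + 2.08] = -2.37*x^2 - 6.66*x - 3.18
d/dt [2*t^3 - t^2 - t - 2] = 6*t^2 - 2*t - 1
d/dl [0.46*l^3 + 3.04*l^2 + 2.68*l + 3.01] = 1.38*l^2 + 6.08*l + 2.68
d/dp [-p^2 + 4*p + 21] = 4 - 2*p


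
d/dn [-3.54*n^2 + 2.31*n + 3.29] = 2.31 - 7.08*n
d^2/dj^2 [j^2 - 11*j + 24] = 2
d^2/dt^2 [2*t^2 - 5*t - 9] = 4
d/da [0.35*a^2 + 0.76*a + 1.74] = 0.7*a + 0.76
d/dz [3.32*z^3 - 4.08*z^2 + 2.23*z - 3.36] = 9.96*z^2 - 8.16*z + 2.23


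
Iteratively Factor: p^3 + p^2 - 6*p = (p + 3)*(p^2 - 2*p) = (p - 2)*(p + 3)*(p)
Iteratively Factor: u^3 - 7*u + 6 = (u + 3)*(u^2 - 3*u + 2) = (u - 1)*(u + 3)*(u - 2)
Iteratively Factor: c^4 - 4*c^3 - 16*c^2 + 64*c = (c)*(c^3 - 4*c^2 - 16*c + 64) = c*(c - 4)*(c^2 - 16) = c*(c - 4)^2*(c + 4)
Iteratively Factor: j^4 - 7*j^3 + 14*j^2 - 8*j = (j - 2)*(j^3 - 5*j^2 + 4*j) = j*(j - 2)*(j^2 - 5*j + 4) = j*(j - 4)*(j - 2)*(j - 1)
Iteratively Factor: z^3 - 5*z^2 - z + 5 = (z + 1)*(z^2 - 6*z + 5) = (z - 5)*(z + 1)*(z - 1)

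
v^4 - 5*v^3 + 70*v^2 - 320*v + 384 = (v - 3)*(v - 2)*(v - 8*I)*(v + 8*I)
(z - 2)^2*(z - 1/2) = z^3 - 9*z^2/2 + 6*z - 2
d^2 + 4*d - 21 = (d - 3)*(d + 7)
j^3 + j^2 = j^2*(j + 1)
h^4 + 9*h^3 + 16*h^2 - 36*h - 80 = (h - 2)*(h + 2)*(h + 4)*(h + 5)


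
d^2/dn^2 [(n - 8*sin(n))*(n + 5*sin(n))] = 3*n*sin(n) + 160*sin(n)^2 - 6*cos(n) - 78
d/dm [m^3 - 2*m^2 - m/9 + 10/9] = 3*m^2 - 4*m - 1/9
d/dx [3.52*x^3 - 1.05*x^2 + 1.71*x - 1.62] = 10.56*x^2 - 2.1*x + 1.71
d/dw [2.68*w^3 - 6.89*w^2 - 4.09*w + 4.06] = 8.04*w^2 - 13.78*w - 4.09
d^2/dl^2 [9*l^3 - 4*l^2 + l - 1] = 54*l - 8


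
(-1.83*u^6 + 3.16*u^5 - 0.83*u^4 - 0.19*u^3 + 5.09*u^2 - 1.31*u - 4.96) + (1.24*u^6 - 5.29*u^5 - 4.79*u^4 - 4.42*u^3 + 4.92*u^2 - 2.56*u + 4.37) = -0.59*u^6 - 2.13*u^5 - 5.62*u^4 - 4.61*u^3 + 10.01*u^2 - 3.87*u - 0.59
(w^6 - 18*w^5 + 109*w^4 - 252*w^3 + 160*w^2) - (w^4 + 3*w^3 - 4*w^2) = w^6 - 18*w^5 + 108*w^4 - 255*w^3 + 164*w^2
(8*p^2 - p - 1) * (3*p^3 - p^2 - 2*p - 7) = 24*p^5 - 11*p^4 - 18*p^3 - 53*p^2 + 9*p + 7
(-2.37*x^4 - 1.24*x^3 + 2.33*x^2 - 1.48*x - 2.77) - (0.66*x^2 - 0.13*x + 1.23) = -2.37*x^4 - 1.24*x^3 + 1.67*x^2 - 1.35*x - 4.0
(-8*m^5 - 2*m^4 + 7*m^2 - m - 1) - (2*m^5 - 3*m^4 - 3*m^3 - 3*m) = -10*m^5 + m^4 + 3*m^3 + 7*m^2 + 2*m - 1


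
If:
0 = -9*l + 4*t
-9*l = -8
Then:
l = 8/9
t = 2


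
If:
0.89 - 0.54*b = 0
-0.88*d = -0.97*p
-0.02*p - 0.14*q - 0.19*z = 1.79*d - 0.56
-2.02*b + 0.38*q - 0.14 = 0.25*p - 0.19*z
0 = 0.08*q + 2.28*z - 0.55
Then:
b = 1.65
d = -0.38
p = -0.34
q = 8.94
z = -0.07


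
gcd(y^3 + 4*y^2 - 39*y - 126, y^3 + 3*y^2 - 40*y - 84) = y^2 + y - 42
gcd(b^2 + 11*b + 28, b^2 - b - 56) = b + 7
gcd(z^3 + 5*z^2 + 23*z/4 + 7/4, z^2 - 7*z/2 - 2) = z + 1/2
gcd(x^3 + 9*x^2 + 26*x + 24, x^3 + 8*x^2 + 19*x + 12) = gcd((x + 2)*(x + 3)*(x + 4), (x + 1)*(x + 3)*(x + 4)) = x^2 + 7*x + 12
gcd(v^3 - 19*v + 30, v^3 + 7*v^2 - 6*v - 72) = v - 3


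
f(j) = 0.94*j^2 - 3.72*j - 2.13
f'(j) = 1.88*j - 3.72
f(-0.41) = -0.45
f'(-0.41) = -4.49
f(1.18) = -5.21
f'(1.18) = -1.50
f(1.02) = -4.95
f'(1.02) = -1.80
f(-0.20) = -1.35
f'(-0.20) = -4.10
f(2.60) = -5.45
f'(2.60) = 1.17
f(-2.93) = 16.84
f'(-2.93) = -9.23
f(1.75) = -5.76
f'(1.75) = -0.43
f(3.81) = -2.66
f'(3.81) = 3.44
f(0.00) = -2.13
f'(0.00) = -3.72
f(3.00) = -4.83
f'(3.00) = 1.92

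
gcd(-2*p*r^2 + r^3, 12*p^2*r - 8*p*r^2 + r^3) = 2*p*r - r^2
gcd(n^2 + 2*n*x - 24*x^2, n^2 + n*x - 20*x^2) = -n + 4*x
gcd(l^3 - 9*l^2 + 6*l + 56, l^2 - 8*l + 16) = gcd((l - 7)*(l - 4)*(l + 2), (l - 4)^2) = l - 4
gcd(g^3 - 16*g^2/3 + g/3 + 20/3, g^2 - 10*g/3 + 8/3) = g - 4/3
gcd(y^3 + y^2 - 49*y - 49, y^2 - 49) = y^2 - 49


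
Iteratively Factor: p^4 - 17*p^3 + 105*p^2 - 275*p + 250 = (p - 5)*(p^3 - 12*p^2 + 45*p - 50) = (p - 5)*(p - 2)*(p^2 - 10*p + 25) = (p - 5)^2*(p - 2)*(p - 5)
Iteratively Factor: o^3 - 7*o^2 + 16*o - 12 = (o - 3)*(o^2 - 4*o + 4) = (o - 3)*(o - 2)*(o - 2)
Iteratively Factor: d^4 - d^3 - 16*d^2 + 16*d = (d + 4)*(d^3 - 5*d^2 + 4*d) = (d - 4)*(d + 4)*(d^2 - d) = d*(d - 4)*(d + 4)*(d - 1)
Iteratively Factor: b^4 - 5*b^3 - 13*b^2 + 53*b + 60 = (b + 3)*(b^3 - 8*b^2 + 11*b + 20) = (b - 4)*(b + 3)*(b^2 - 4*b - 5) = (b - 4)*(b + 1)*(b + 3)*(b - 5)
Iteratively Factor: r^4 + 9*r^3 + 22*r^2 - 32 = (r + 4)*(r^3 + 5*r^2 + 2*r - 8) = (r + 2)*(r + 4)*(r^2 + 3*r - 4) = (r - 1)*(r + 2)*(r + 4)*(r + 4)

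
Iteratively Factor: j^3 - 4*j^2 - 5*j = (j - 5)*(j^2 + j) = j*(j - 5)*(j + 1)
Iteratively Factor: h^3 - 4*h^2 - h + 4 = (h + 1)*(h^2 - 5*h + 4) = (h - 4)*(h + 1)*(h - 1)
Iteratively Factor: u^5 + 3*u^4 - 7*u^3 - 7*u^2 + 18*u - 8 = (u + 2)*(u^4 + u^3 - 9*u^2 + 11*u - 4) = (u + 2)*(u + 4)*(u^3 - 3*u^2 + 3*u - 1) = (u - 1)*(u + 2)*(u + 4)*(u^2 - 2*u + 1) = (u - 1)^2*(u + 2)*(u + 4)*(u - 1)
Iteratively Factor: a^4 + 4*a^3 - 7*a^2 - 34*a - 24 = (a + 1)*(a^3 + 3*a^2 - 10*a - 24) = (a + 1)*(a + 2)*(a^2 + a - 12) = (a - 3)*(a + 1)*(a + 2)*(a + 4)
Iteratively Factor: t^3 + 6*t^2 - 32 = (t - 2)*(t^2 + 8*t + 16) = (t - 2)*(t + 4)*(t + 4)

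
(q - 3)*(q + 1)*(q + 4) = q^3 + 2*q^2 - 11*q - 12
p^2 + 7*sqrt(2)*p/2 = p*(p + 7*sqrt(2)/2)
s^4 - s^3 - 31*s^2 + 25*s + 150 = (s - 5)*(s - 3)*(s + 2)*(s + 5)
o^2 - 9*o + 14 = (o - 7)*(o - 2)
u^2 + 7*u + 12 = (u + 3)*(u + 4)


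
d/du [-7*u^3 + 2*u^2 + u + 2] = -21*u^2 + 4*u + 1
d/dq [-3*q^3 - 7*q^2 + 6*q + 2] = -9*q^2 - 14*q + 6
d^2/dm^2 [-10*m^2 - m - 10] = -20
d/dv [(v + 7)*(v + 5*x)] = 2*v + 5*x + 7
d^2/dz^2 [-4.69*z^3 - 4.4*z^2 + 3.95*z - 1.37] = -28.14*z - 8.8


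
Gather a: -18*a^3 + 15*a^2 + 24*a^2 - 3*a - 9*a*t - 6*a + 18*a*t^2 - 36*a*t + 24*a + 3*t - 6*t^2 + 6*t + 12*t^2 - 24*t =-18*a^3 + 39*a^2 + a*(18*t^2 - 45*t + 15) + 6*t^2 - 15*t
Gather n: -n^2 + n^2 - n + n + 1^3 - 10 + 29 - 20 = 0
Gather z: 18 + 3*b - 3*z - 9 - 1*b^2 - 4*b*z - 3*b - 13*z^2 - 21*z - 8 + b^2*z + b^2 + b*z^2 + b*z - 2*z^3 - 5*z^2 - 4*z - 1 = -2*z^3 + z^2*(b - 18) + z*(b^2 - 3*b - 28)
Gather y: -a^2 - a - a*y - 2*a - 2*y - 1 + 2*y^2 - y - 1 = -a^2 - 3*a + 2*y^2 + y*(-a - 3) - 2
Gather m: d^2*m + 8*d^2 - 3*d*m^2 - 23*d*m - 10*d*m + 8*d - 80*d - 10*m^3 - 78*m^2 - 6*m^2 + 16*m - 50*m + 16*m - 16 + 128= 8*d^2 - 72*d - 10*m^3 + m^2*(-3*d - 84) + m*(d^2 - 33*d - 18) + 112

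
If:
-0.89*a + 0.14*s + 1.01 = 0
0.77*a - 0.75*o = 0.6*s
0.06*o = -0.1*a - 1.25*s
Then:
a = 1.11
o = 1.26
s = -0.15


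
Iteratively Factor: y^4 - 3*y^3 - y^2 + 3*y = (y - 1)*(y^3 - 2*y^2 - 3*y) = (y - 3)*(y - 1)*(y^2 + y) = (y - 3)*(y - 1)*(y + 1)*(y)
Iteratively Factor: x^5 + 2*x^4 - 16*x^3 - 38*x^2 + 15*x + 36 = (x + 3)*(x^4 - x^3 - 13*x^2 + x + 12) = (x + 3)^2*(x^3 - 4*x^2 - x + 4) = (x - 1)*(x + 3)^2*(x^2 - 3*x - 4) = (x - 1)*(x + 1)*(x + 3)^2*(x - 4)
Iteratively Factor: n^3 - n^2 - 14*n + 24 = (n - 3)*(n^2 + 2*n - 8) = (n - 3)*(n + 4)*(n - 2)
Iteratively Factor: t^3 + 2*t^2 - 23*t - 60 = (t + 3)*(t^2 - t - 20) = (t + 3)*(t + 4)*(t - 5)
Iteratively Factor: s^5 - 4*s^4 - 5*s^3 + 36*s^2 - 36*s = (s)*(s^4 - 4*s^3 - 5*s^2 + 36*s - 36) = s*(s + 3)*(s^3 - 7*s^2 + 16*s - 12) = s*(s - 2)*(s + 3)*(s^2 - 5*s + 6) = s*(s - 2)^2*(s + 3)*(s - 3)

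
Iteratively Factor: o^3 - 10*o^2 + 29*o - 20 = (o - 4)*(o^2 - 6*o + 5) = (o - 4)*(o - 1)*(o - 5)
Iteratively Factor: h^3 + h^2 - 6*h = (h)*(h^2 + h - 6) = h*(h - 2)*(h + 3)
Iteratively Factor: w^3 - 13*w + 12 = (w + 4)*(w^2 - 4*w + 3) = (w - 1)*(w + 4)*(w - 3)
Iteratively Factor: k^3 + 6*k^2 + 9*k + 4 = (k + 1)*(k^2 + 5*k + 4) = (k + 1)^2*(k + 4)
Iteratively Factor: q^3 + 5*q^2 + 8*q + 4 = (q + 2)*(q^2 + 3*q + 2) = (q + 2)^2*(q + 1)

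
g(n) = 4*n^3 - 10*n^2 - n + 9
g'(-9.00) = 1151.00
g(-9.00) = -3708.00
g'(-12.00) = 1967.00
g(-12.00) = -8331.00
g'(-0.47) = 11.05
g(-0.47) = 6.85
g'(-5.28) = 439.14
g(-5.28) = -853.30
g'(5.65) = 269.07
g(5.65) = 405.57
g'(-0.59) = 14.98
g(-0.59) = 5.29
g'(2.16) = 11.79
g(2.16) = 0.49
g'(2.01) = 7.28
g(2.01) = -0.93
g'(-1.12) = 36.45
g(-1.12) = -8.04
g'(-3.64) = 230.80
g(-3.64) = -312.77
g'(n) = 12*n^2 - 20*n - 1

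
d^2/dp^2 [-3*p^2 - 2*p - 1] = -6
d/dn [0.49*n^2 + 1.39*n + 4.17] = 0.98*n + 1.39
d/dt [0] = 0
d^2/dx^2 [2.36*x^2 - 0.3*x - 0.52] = 4.72000000000000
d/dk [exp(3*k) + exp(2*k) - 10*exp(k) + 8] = (3*exp(2*k) + 2*exp(k) - 10)*exp(k)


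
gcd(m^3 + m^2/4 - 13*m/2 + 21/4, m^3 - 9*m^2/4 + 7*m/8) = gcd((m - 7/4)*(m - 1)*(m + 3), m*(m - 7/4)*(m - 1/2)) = m - 7/4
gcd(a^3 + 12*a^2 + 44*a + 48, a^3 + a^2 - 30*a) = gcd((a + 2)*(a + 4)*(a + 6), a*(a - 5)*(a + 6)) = a + 6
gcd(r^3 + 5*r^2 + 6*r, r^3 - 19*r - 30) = r^2 + 5*r + 6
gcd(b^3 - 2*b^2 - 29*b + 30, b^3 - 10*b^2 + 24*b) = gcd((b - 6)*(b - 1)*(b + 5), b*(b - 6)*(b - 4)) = b - 6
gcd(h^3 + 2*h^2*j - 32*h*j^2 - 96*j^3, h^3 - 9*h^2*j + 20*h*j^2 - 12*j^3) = h - 6*j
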